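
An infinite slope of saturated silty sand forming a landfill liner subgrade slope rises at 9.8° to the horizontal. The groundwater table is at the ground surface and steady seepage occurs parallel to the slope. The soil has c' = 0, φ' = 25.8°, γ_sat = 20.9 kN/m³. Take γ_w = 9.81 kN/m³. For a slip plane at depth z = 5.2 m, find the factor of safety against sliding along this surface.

With seepage parallel to the slope and the water table at the surface, the effective normal stress on the slip plane uses the buoyant unit weight γ' = γ_sat − γ_w while the driving shear stress uses γ_sat:
FS = [c' + γ' z cos²β tanφ'] / [γ_sat z sinβ cosβ]
(For c' = 0 this reduces to FS = (γ'/γ_sat)·tanφ'/tanβ.)
γ' = 20.9 − 9.81 = 11.09 kN/m³
Numerator = 0.0 + 11.09·5.2·cos²9.8°·tan25.8° = 0.0 + 11.09·5.2·0.9710·0.4834 = 27.070 kPa
Denominator = 20.9·5.2·sin9.8°·cos9.8° = 20.9·5.2·0.1702·0.9854 = 18.228 kPa
FS = 27.070 / 18.228 = 1.485

FS = 1.49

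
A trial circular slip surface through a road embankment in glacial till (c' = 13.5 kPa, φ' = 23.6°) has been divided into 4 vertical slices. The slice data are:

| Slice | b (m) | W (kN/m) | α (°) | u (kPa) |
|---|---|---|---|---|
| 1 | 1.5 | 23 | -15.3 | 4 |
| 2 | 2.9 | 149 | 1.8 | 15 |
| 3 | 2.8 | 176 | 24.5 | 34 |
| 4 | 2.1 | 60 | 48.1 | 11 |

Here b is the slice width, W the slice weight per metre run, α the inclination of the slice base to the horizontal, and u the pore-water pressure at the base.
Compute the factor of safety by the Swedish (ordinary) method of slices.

Ordinary method of slices: FS = Σ[c'·Δl_i + (W_i cosα_i − u_i·Δl_i)·tanφ'] / Σ W_i sinα_i, with Δl_i = b_i / cosα_i.
Slice 1: Δl = 1.5/cos(-15.3°) = 1.555 m; N'_1 = 23·cos(-15.3°) − 4·1.555 = 16.0; c'Δl = 20.99; W sinα = -6.1
Slice 2: Δl = 2.9/cos1.8° = 2.901 m; N'_2 = 149·cos1.8° − 15·2.901 = 105.4; c'Δl = 39.17; W sinα = 4.7
Slice 3: Δl = 2.8/cos24.5° = 3.077 m; N'_3 = 176·cos24.5° − 34·3.077 = 55.5; c'Δl = 41.54; W sinα = 73.0
Slice 4: Δl = 2.1/cos48.1° = 3.145 m; N'_4 = 60·cos48.1° − 11·3.145 = 5.5; c'Δl = 42.45; W sinα = 44.7
Σc'Δl = 144.2 kN/m; ΣN' = 182.4 kN/m; ΣW sinα = 116.3 kN/m
Resisting = 144.2 + 182.4·tan23.6° = 144.2 + 79.7 = 223.8 kN/m
FS = 223.8 / 116.3 = 1.925

FS = 1.93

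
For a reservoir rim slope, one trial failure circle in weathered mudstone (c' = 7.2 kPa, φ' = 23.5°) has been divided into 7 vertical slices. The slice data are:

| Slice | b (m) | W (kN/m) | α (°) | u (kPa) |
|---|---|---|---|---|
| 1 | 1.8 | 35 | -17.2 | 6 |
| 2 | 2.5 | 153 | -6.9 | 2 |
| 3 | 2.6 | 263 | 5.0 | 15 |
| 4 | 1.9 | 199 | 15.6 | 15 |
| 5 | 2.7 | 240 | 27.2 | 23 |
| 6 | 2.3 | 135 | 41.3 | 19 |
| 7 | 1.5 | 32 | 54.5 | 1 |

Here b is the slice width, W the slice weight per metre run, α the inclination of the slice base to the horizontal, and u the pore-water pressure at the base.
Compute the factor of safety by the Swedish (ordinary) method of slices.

Ordinary method of slices: FS = Σ[c'·Δl_i + (W_i cosα_i − u_i·Δl_i)·tanφ'] / Σ W_i sinα_i, with Δl_i = b_i / cosα_i.
Slice 1: Δl = 1.8/cos(-17.2°) = 1.884 m; N'_1 = 35·cos(-17.2°) − 6·1.884 = 22.1; c'Δl = 13.57; W sinα = -10.3
Slice 2: Δl = 2.5/cos(-6.9°) = 2.518 m; N'_2 = 153·cos(-6.9°) − 2·2.518 = 146.9; c'Δl = 18.13; W sinα = -18.4
Slice 3: Δl = 2.6/cos5.0° = 2.610 m; N'_3 = 263·cos5.0° − 15·2.610 = 222.9; c'Δl = 18.79; W sinα = 22.9
Slice 4: Δl = 1.9/cos15.6° = 1.973 m; N'_4 = 199·cos15.6° − 15·1.973 = 162.1; c'Δl = 14.20; W sinα = 53.5
Slice 5: Δl = 2.7/cos27.2° = 3.036 m; N'_5 = 240·cos27.2° − 23·3.036 = 143.6; c'Δl = 21.86; W sinα = 109.7
Slice 6: Δl = 2.3/cos41.3° = 3.062 m; N'_6 = 135·cos41.3° − 19·3.062 = 43.3; c'Δl = 22.04; W sinα = 89.1
Slice 7: Δl = 1.5/cos54.5° = 2.583 m; N'_7 = 32·cos54.5° − 1·2.583 = 16.0; c'Δl = 18.60; W sinα = 26.1
Σc'Δl = 127.2 kN/m; ΣN' = 756.8 kN/m; ΣW sinα = 272.6 kN/m
Resisting = 127.2 + 756.8·tan23.5° = 127.2 + 329.1 = 456.3 kN/m
FS = 456.3 / 272.6 = 1.674

FS = 1.67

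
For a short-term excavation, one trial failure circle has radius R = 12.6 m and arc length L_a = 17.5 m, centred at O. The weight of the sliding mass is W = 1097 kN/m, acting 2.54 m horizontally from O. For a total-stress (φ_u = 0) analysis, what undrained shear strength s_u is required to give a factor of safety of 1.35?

s_u = 17.1 kPa

FS = s_u·L_a·R / (W·d), so s_u = FS·W·d / (L_a·R).
s_u = 1.35·1097·2.54 / (17.50·12.6) = 3761.6 / 220.50 = 17.06 kPa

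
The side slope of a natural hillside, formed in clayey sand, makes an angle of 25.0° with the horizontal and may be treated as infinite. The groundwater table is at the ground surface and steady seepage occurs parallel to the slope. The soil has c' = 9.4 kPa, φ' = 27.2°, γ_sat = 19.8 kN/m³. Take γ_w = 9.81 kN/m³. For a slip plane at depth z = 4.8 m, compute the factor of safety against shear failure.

With seepage parallel to the slope and the water table at the surface, the effective normal stress on the slip plane uses the buoyant unit weight γ' = γ_sat − γ_w while the driving shear stress uses γ_sat:
FS = [c' + γ' z cos²β tanφ'] / [γ_sat z sinβ cosβ]
γ' = 19.8 − 9.81 = 9.99 kN/m³
Numerator = 9.4 + 9.99·4.8·cos²25.0°·tan27.2° = 9.4 + 9.99·4.8·0.8214·0.5139 = 29.642 kPa
Denominator = 19.8·4.8·sin25.0°·cos25.0° = 19.8·4.8·0.4226·0.9063 = 36.402 kPa
FS = 29.642 / 36.402 = 0.814

FS = 0.81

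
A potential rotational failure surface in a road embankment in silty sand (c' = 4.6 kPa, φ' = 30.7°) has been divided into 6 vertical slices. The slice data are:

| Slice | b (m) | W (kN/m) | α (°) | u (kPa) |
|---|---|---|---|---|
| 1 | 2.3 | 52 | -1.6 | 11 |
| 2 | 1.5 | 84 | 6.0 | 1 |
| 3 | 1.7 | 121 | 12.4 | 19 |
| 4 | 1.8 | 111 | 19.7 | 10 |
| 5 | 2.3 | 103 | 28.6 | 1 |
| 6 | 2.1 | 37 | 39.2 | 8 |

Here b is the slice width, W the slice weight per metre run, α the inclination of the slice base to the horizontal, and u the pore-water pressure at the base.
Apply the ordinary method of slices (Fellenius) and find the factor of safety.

Ordinary method of slices: FS = Σ[c'·Δl_i + (W_i cosα_i − u_i·Δl_i)·tanφ'] / Σ W_i sinα_i, with Δl_i = b_i / cosα_i.
Slice 1: Δl = 2.3/cos(-1.6°) = 2.301 m; N'_1 = 52·cos(-1.6°) − 11·2.301 = 26.7; c'Δl = 10.58; W sinα = -1.5
Slice 2: Δl = 1.5/cos6.0° = 1.508 m; N'_2 = 84·cos6.0° − 1·1.508 = 82.0; c'Δl = 6.94; W sinα = 8.8
Slice 3: Δl = 1.7/cos12.4° = 1.741 m; N'_3 = 121·cos12.4° − 19·1.741 = 85.1; c'Δl = 8.01; W sinα = 26.0
Slice 4: Δl = 1.8/cos19.7° = 1.912 m; N'_4 = 111·cos19.7° − 10·1.912 = 85.4; c'Δl = 8.79; W sinα = 37.4
Slice 5: Δl = 2.3/cos28.6° = 2.620 m; N'_5 = 103·cos28.6° − 1·2.620 = 87.8; c'Δl = 12.05; W sinα = 49.3
Slice 6: Δl = 2.1/cos39.2° = 2.710 m; N'_6 = 37·cos39.2° − 8·2.710 = 7.0; c'Δl = 12.47; W sinα = 23.4
Σc'Δl = 58.8 kN/m; ΣN' = 374.0 kN/m; ΣW sinα = 143.4 kN/m
Resisting = 58.8 + 374.0·tan30.7° = 58.8 + 222.1 = 280.9 kN/m
FS = 280.9 / 143.4 = 1.959

FS = 1.96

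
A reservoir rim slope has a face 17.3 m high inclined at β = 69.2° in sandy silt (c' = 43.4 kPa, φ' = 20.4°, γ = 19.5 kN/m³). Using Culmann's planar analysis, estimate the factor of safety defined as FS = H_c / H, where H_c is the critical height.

H_c = (4c'/γ) · sinβ cosφ' / [1 − cos(β − φ')]
    = (4·43.4/19.5) · sin69.2°·cos20.4° / [1 − cos48.8°]
    = 8.903 · 0.8762 / 0.3413 = 22.85 m
FS = H_c / H = 22.85 / 17.3 = 1.321

FS = 1.32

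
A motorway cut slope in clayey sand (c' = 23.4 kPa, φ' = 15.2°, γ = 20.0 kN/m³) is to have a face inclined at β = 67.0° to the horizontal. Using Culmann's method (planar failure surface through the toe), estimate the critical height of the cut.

H_c = 10.89 m

Culmann's analysis gives the critical failure plane at α_cr = (β + φ')/2 = (67.0 + 15.2)/2 = 41.1°, and the critical height
H_c = (4c'/γ) · sinβ cosφ' / [1 − cos(β − φ')]
    = (4·23.4/20.0) · sin67.0°·cos15.2° / [1 − cos(51.8°)]
    = 4.680 · 0.9205·0.9650 / [1 − 0.6184]
    = 4.680 · 0.8883 / 0.3816
    = 10.89 m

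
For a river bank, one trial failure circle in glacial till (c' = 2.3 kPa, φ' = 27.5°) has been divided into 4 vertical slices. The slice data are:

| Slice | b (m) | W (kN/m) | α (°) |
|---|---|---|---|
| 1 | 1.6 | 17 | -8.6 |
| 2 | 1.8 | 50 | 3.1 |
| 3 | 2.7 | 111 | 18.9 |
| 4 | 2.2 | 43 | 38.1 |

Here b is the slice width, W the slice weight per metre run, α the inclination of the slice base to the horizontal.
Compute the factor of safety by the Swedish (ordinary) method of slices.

Ordinary method of slices: FS = Σ[c'·Δl_i + (W_i cosα_i)·tanφ'] / Σ W_i sinα_i, with Δl_i = b_i / cosα_i.
Slice 1: Δl = 1.6/cos(-8.6°) = 1.618 m; N'_1 = 17·cos(-8.6°) = 16.8; c'Δl = 3.72; W sinα = -2.5
Slice 2: Δl = 1.8/cos3.1° = 1.803 m; N'_2 = 50·cos3.1° = 49.9; c'Δl = 4.15; W sinα = 2.7
Slice 3: Δl = 2.7/cos18.9° = 2.854 m; N'_3 = 111·cos18.9° = 105.0; c'Δl = 6.56; W sinα = 36.0
Slice 4: Δl = 2.2/cos38.1° = 2.796 m; N'_4 = 43·cos38.1° = 33.8; c'Δl = 6.43; W sinα = 26.5
Σc'Δl = 20.9 kN/m; ΣN' = 205.6 kN/m; ΣW sinα = 62.6 kN/m
Resisting = 20.9 + 205.6·tan27.5° = 20.9 + 107.0 = 127.9 kN/m
FS = 127.9 / 62.6 = 2.041

FS = 2.04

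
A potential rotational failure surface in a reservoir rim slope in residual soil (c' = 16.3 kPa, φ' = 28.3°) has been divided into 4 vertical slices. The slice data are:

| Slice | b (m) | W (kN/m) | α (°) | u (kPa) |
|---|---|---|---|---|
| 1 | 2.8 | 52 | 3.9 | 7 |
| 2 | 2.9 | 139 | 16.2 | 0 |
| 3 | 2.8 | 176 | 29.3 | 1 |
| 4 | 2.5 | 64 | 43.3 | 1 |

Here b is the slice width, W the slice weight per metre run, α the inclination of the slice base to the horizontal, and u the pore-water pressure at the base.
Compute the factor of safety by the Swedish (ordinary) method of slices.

Ordinary method of slices: FS = Σ[c'·Δl_i + (W_i cosα_i − u_i·Δl_i)·tanφ'] / Σ W_i sinα_i, with Δl_i = b_i / cosα_i.
Slice 1: Δl = 2.8/cos3.9° = 2.806 m; N'_1 = 52·cos3.9° − 7·2.806 = 32.2; c'Δl = 45.75; W sinα = 3.5
Slice 2: Δl = 2.9/cos16.2° = 3.020 m; N'_2 = 139·cos16.2° − 0·3.020 = 133.5; c'Δl = 49.22; W sinα = 38.8
Slice 3: Δl = 2.8/cos29.3° = 3.211 m; N'_3 = 176·cos29.3° − 1·3.211 = 150.3; c'Δl = 52.34; W sinα = 86.1
Slice 4: Δl = 2.5/cos43.3° = 3.435 m; N'_4 = 64·cos43.3° − 1·3.435 = 43.1; c'Δl = 55.99; W sinα = 43.9
Σc'Δl = 203.3 kN/m; ΣN' = 359.1 kN/m; ΣW sinα = 172.3 kN/m
Resisting = 203.3 + 359.1·tan28.3° = 203.3 + 193.4 = 396.7 kN/m
FS = 396.7 / 172.3 = 2.302

FS = 2.30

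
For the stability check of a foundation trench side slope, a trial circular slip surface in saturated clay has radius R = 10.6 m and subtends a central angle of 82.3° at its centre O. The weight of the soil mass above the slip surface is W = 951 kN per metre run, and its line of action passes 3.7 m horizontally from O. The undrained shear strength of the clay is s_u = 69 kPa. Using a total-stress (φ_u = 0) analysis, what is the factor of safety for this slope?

FS = 3.16

Taking moments about the centre O, the resisting moment is provided by the undrained shear strength acting along the arc:
Arc length L_a = R·θ = 10.6·(82.3°·π/180) = 10.6·1.4364 = 15.23 m
M_R = s_u·L_a·R = 69·15.23·10.6 = 11136.2 kN·m/m
M_D = W·d = 951·3.7 = 3518.7 kN·m/m
FS = M_R / M_D = 11136.2 / 3518.7 = 3.165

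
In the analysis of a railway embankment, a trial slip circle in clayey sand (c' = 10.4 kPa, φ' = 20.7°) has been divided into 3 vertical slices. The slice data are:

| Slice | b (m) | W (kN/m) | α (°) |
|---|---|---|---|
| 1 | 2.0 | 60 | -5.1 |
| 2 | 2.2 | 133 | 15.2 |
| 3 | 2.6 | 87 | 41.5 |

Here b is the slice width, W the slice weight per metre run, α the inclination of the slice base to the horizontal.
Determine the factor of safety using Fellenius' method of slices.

Ordinary method of slices: FS = Σ[c'·Δl_i + (W_i cosα_i)·tanφ'] / Σ W_i sinα_i, with Δl_i = b_i / cosα_i.
Slice 1: Δl = 2.0/cos(-5.1°) = 2.008 m; N'_1 = 60·cos(-5.1°) = 59.8; c'Δl = 20.88; W sinα = -5.3
Slice 2: Δl = 2.2/cos15.2° = 2.280 m; N'_2 = 133·cos15.2° = 128.3; c'Δl = 23.71; W sinα = 34.9
Slice 3: Δl = 2.6/cos41.5° = 3.472 m; N'_3 = 87·cos41.5° = 65.2; c'Δl = 36.10; W sinα = 57.6
Σc'Δl = 80.7 kN/m; ΣN' = 253.3 kN/m; ΣW sinα = 87.2 kN/m
Resisting = 80.7 + 253.3·tan20.7° = 80.7 + 95.7 = 176.4 kN/m
FS = 176.4 / 87.2 = 2.023

FS = 2.02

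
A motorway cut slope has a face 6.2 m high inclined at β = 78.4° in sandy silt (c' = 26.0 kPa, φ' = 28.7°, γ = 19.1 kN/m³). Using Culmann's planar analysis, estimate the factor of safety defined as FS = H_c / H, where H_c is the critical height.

H_c = (4c'/γ) · sinβ cosφ' / [1 − cos(β − φ')]
    = (4·26.0/19.1) · sin78.4°·cos28.7° / [1 − cos49.7°]
    = 5.445 · 0.8592 / 0.3532 = 13.25 m
FS = H_c / H = 13.25 / 6.2 = 2.136

FS = 2.14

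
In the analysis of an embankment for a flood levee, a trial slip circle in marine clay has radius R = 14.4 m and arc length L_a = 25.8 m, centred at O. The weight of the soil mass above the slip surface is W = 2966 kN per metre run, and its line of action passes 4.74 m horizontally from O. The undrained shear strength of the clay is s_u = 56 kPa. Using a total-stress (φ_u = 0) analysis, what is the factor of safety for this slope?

FS = 1.48

Taking moments about the centre O, the resisting moment is provided by the undrained shear strength acting along the arc:
M_R = s_u·L_a·R = 56·25.80·14.4 = 20805.1 kN·m/m
M_D = W·d = 2966·4.74 = 14058.8 kN·m/m
FS = M_R / M_D = 20805.1 / 14058.8 = 1.480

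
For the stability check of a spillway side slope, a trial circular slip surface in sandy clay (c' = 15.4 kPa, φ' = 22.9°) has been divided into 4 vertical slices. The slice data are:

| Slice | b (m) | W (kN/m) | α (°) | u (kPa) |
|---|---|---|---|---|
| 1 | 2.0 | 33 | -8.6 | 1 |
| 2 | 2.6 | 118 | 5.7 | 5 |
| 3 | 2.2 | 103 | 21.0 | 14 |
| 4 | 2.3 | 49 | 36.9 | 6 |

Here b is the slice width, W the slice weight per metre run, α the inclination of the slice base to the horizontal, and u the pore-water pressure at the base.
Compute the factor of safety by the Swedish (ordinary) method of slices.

Ordinary method of slices: FS = Σ[c'·Δl_i + (W_i cosα_i − u_i·Δl_i)·tanφ'] / Σ W_i sinα_i, with Δl_i = b_i / cosα_i.
Slice 1: Δl = 2.0/cos(-8.6°) = 2.023 m; N'_1 = 33·cos(-8.6°) − 1·2.023 = 30.6; c'Δl = 31.15; W sinα = -4.9
Slice 2: Δl = 2.6/cos5.7° = 2.613 m; N'_2 = 118·cos5.7° − 5·2.613 = 104.4; c'Δl = 40.24; W sinα = 11.7
Slice 3: Δl = 2.2/cos21.0° = 2.357 m; N'_3 = 103·cos21.0° − 14·2.357 = 63.2; c'Δl = 36.29; W sinα = 36.9
Slice 4: Δl = 2.3/cos36.9° = 2.876 m; N'_4 = 49·cos36.9° − 6·2.876 = 21.9; c'Δl = 44.29; W sinα = 29.4
Σc'Δl = 152.0 kN/m; ΣN' = 220.1 kN/m; ΣW sinα = 73.1 kN/m
Resisting = 152.0 + 220.1·tan22.9° = 152.0 + 93.0 = 244.9 kN/m
FS = 244.9 / 73.1 = 3.350

FS = 3.35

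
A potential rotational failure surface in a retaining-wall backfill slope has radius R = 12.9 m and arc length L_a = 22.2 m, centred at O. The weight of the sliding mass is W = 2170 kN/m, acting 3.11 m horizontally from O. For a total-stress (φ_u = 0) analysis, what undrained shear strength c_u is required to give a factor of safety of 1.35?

FS = c_u·L_a·R / (W·d), so c_u = FS·W·d / (L_a·R).
c_u = 1.35·2170·3.11 / (22.20·12.9) = 9110.7 / 286.38 = 31.81 kPa

c_u = 31.8 kPa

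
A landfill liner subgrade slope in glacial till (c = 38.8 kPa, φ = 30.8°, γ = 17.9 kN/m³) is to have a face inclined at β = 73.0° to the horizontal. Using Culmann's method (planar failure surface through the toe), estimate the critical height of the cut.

H_c = 27.48 m

Culmann's analysis gives the critical failure plane at α_cr = (β + φ)/2 = (73.0 + 30.8)/2 = 51.9°, and the critical height
H_c = (4c/γ) · sinβ cosφ / [1 − cos(β − φ)]
    = (4·38.8/17.9) · sin73.0°·cos30.8° / [1 − cos(42.2°)]
    = 8.670 · 0.9563·0.8590 / [1 − 0.7408]
    = 8.670 · 0.8214 / 0.2592
    = 27.48 m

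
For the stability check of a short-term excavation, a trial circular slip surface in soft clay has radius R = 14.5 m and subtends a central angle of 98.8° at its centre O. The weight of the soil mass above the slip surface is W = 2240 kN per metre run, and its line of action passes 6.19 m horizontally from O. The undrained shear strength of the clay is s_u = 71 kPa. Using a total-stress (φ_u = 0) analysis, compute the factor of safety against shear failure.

FS = 1.86

Taking moments about the centre O, the resisting moment is provided by the undrained shear strength acting along the arc:
Arc length L_a = R·θ = 14.5·(98.8°·π/180) = 14.5·1.7244 = 25.00 m
M_R = s_u·L_a·R = 71·25.00·14.5 = 25741.2 kN·m/m
M_D = W·d = 2240·6.19 = 13865.6 kN·m/m
FS = M_R / M_D = 25741.2 / 13865.6 = 1.856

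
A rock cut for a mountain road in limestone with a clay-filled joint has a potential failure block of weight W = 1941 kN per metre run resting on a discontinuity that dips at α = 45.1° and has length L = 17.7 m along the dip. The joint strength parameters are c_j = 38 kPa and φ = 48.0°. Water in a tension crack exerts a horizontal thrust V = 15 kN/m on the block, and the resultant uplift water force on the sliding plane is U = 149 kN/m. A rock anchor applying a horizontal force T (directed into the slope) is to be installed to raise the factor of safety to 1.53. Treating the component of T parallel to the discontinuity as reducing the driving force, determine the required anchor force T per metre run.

T = 55 kN/m

Resolving forces along and normal to the sliding plane, with the horizontal anchor force T adding T·sinα to the effective normal force and T·cosα acting up the plane against the driving force:
FS = [c_jL + (W cosα − U − V sinα + T sinα) tanφ] / [W sinα + V cosα − T cosα]
Without the anchor: N' = 1210.5 kN/m, driving T_d = 1385.5 kN/m, resisting R = 38·17.7 + 1210.5·tan48.0° = 2017.0 kN/m, FS = 1.46.
Setting FS = 1.53 and solving for T:
1.53·(1385.5 − T cos45.1°) = 2017.0 + T sin45.1°·tan48.0°
T·(sin45.1°·tan48.0° + 1.53·cos45.1°) = 1.53·1385.5 − 2017.0
T·(0.7083·1.1106 + 1.53·0.7059) = 2119.8 − 2017.0 = 102.8
T·1.8667 = 102.8
T = 55.1 kN/m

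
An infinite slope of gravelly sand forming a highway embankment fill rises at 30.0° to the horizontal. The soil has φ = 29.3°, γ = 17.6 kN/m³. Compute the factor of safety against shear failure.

For a dry cohesionless infinite slope the factor of safety is FS = tanφ / tanβ.
FS = tan29.3° / tan30.0° = 0.5612 / 0.5774 = 0.972

FS = 0.97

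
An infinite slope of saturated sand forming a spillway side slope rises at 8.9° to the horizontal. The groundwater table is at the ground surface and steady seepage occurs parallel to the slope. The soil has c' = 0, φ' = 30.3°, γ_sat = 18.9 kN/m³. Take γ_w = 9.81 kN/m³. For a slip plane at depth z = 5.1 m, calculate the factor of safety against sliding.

FS = 1.79

With seepage parallel to the slope and the water table at the surface, the effective normal stress on the slip plane uses the buoyant unit weight γ' = γ_sat − γ_w while the driving shear stress uses γ_sat:
FS = [c' + γ' z cos²β tanφ'] / [γ_sat z sinβ cosβ]
(For c' = 0 this reduces to FS = (γ'/γ_sat)·tanφ'/tanβ.)
γ' = 18.9 − 9.81 = 9.09 kN/m³
Numerator = 0.0 + 9.09·5.1·cos²8.9°·tan30.3° = 0.0 + 9.09·5.1·0.9761·0.5844 = 26.442 kPa
Denominator = 18.9·5.1·sin8.9°·cos8.9° = 18.9·5.1·0.1547·0.9880 = 14.733 kPa
FS = 26.442 / 14.733 = 1.795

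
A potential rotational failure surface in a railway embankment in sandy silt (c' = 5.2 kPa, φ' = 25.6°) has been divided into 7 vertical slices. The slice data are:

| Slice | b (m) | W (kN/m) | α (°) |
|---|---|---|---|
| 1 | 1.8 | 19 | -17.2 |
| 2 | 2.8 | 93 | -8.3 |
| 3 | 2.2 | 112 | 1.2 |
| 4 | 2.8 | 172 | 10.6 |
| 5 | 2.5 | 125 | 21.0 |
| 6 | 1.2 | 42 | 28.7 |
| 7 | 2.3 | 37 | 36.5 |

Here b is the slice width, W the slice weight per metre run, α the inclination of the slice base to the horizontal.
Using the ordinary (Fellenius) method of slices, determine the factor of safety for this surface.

FS = 3.55

Ordinary method of slices: FS = Σ[c'·Δl_i + (W_i cosα_i)·tanφ'] / Σ W_i sinα_i, with Δl_i = b_i / cosα_i.
Slice 1: Δl = 1.8/cos(-17.2°) = 1.884 m; N'_1 = 19·cos(-17.2°) = 18.2; c'Δl = 9.80; W sinα = -5.6
Slice 2: Δl = 2.8/cos(-8.3°) = 2.830 m; N'_2 = 93·cos(-8.3°) = 92.0; c'Δl = 14.71; W sinα = -13.4
Slice 3: Δl = 2.2/cos1.2° = 2.200 m; N'_3 = 112·cos1.2° = 112.0; c'Δl = 11.44; W sinα = 2.3
Slice 4: Δl = 2.8/cos10.6° = 2.849 m; N'_4 = 172·cos10.6° = 169.1; c'Δl = 14.81; W sinα = 31.6
Slice 5: Δl = 2.5/cos21.0° = 2.678 m; N'_5 = 125·cos21.0° = 116.7; c'Δl = 13.92; W sinα = 44.8
Slice 6: Δl = 1.2/cos28.7° = 1.368 m; N'_6 = 42·cos28.7° = 36.8; c'Δl = 7.11; W sinα = 20.2
Slice 7: Δl = 2.3/cos36.5° = 2.861 m; N'_7 = 37·cos36.5° = 29.7; c'Δl = 14.88; W sinα = 22.0
Σc'Δl = 86.7 kN/m; ΣN' = 574.5 kN/m; ΣW sinα = 101.9 kN/m
Resisting = 86.7 + 574.5·tan25.6° = 86.7 + 275.3 = 361.9 kN/m
FS = 361.9 / 101.9 = 3.551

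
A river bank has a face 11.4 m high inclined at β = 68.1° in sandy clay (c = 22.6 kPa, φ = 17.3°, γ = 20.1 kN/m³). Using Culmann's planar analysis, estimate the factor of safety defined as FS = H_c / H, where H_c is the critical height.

H_c = (4c/γ) · sinβ cosφ / [1 − cos(β − φ)]
    = (4·22.6/20.1) · sin68.1°·cos17.3° / [1 − cos50.8°]
    = 4.498 · 0.8859 / 0.3680 = 10.83 m
FS = H_c / H = 10.83 / 11.4 = 0.950

FS = 0.95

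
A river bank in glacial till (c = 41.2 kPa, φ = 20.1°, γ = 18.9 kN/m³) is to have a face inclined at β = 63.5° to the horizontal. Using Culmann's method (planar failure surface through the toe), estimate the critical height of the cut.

Culmann's analysis gives the critical failure plane at α_cr = (β + φ)/2 = (63.5 + 20.1)/2 = 41.8°, and the critical height
H_c = (4c/γ) · sinβ cosφ / [1 − cos(β − φ)]
    = (4·41.2/18.9) · sin63.5°·cos20.1° / [1 − cos(43.4°)]
    = 8.720 · 0.8949·0.9391 / [1 − 0.7266]
    = 8.720 · 0.8404 / 0.2734
    = 26.80 m

H_c = 26.80 m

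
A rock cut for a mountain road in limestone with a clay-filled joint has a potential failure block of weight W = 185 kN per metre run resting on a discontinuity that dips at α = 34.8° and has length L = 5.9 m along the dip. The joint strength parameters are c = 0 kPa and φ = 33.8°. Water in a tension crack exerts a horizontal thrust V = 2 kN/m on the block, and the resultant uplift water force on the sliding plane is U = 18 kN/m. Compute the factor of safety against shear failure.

Resolving the block weight along and normal to the plane and applying the Mohr–Coulomb strength on the joint:
N' = W cosα − U − V sinα = 185·cos34.8° − 18 − 2·sin34.8° = 132.8 kN/m
Driving force T = W sinα + V cosα = 185·sin34.8° + 2·cos34.8° = 107.2 kN/m
Resisting force R = c·L + N'·tanφ = 0·5.9 + 132.8·tan33.8° = 0.0 + 88.9 = 88.9 kN/m
FS = R / T = 88.9 / 107.2 = 0.829

FS = 0.83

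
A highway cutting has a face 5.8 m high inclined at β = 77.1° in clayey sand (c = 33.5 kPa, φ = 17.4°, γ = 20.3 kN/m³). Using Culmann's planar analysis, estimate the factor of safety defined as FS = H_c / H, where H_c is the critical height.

H_c = (4c/γ) · sinβ cosφ / [1 − cos(β − φ)]
    = (4·33.5/20.3) · sin77.1°·cos17.4° / [1 − cos59.7°]
    = 6.601 · 0.9302 / 0.4955 = 12.39 m
FS = H_c / H = 12.39 / 5.8 = 2.137

FS = 2.14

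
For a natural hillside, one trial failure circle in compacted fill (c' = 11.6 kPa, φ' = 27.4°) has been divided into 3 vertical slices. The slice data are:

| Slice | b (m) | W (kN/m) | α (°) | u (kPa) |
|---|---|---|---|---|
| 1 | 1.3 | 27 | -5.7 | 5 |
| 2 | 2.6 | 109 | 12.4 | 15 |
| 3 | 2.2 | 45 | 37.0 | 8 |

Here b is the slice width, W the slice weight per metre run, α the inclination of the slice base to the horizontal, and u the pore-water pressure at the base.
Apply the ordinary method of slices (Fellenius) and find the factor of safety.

FS = 2.72

Ordinary method of slices: FS = Σ[c'·Δl_i + (W_i cosα_i − u_i·Δl_i)·tanφ'] / Σ W_i sinα_i, with Δl_i = b_i / cosα_i.
Slice 1: Δl = 1.3/cos(-5.7°) = 1.306 m; N'_1 = 27·cos(-5.7°) − 5·1.306 = 20.3; c'Δl = 15.15; W sinα = -2.7
Slice 2: Δl = 2.6/cos12.4° = 2.662 m; N'_2 = 109·cos12.4° − 15·2.662 = 66.5; c'Δl = 30.88; W sinα = 23.4
Slice 3: Δl = 2.2/cos37.0° = 2.755 m; N'_3 = 45·cos37.0° − 8·2.755 = 13.9; c'Δl = 31.95; W sinα = 27.1
Σc'Δl = 78.0 kN/m; ΣN' = 100.8 kN/m; ΣW sinα = 47.8 kN/m
Resisting = 78.0 + 100.8·tan27.4° = 78.0 + 52.2 = 130.2 kN/m
FS = 130.2 / 47.8 = 2.724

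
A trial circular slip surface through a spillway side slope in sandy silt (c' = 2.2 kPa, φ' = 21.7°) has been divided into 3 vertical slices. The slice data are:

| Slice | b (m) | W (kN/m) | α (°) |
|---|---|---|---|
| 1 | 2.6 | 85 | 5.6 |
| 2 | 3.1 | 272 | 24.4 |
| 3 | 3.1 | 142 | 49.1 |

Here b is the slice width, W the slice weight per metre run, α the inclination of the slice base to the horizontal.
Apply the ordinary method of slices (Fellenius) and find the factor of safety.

FS = 0.85

Ordinary method of slices: FS = Σ[c'·Δl_i + (W_i cosα_i)·tanφ'] / Σ W_i sinα_i, with Δl_i = b_i / cosα_i.
Slice 1: Δl = 2.6/cos5.6° = 2.612 m; N'_1 = 85·cos5.6° = 84.6; c'Δl = 5.75; W sinα = 8.3
Slice 2: Δl = 3.1/cos24.4° = 3.404 m; N'_2 = 272·cos24.4° = 247.7; c'Δl = 7.49; W sinα = 112.4
Slice 3: Δl = 3.1/cos49.1° = 4.735 m; N'_3 = 142·cos49.1° = 93.0; c'Δl = 10.42; W sinα = 107.3
Σc'Δl = 23.7 kN/m; ΣN' = 425.3 kN/m; ΣW sinα = 228.0 kN/m
Resisting = 23.7 + 425.3·tan21.7° = 23.7 + 169.2 = 192.9 kN/m
FS = 192.9 / 228.0 = 0.846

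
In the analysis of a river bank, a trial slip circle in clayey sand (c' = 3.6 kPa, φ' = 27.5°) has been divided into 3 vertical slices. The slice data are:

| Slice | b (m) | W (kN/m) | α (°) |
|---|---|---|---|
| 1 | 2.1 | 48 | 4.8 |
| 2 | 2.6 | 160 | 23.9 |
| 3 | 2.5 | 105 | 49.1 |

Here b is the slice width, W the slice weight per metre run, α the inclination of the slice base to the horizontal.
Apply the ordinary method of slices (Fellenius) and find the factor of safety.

FS = 1.14

Ordinary method of slices: FS = Σ[c'·Δl_i + (W_i cosα_i)·tanφ'] / Σ W_i sinα_i, with Δl_i = b_i / cosα_i.
Slice 1: Δl = 2.1/cos4.8° = 2.107 m; N'_1 = 48·cos4.8° = 47.8; c'Δl = 7.59; W sinα = 4.0
Slice 2: Δl = 2.6/cos23.9° = 2.844 m; N'_2 = 160·cos23.9° = 146.3; c'Δl = 10.24; W sinα = 64.8
Slice 3: Δl = 2.5/cos49.1° = 3.818 m; N'_3 = 105·cos49.1° = 68.7; c'Δl = 13.75; W sinα = 79.4
Σc'Δl = 31.6 kN/m; ΣN' = 262.9 kN/m; ΣW sinα = 148.2 kN/m
Resisting = 31.6 + 262.9·tan27.5° = 31.6 + 136.8 = 168.4 kN/m
FS = 168.4 / 148.2 = 1.136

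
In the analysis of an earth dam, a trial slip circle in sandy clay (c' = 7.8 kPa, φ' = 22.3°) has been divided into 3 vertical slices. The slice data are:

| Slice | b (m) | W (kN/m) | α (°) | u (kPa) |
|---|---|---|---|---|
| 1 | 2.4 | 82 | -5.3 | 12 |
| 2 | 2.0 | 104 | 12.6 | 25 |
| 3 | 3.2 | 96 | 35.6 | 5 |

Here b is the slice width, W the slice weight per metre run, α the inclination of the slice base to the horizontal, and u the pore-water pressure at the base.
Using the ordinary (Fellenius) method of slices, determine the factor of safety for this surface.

Ordinary method of slices: FS = Σ[c'·Δl_i + (W_i cosα_i − u_i·Δl_i)·tanφ'] / Σ W_i sinα_i, with Δl_i = b_i / cosα_i.
Slice 1: Δl = 2.4/cos(-5.3°) = 2.410 m; N'_1 = 82·cos(-5.3°) − 12·2.410 = 52.7; c'Δl = 18.80; W sinα = -7.6
Slice 2: Δl = 2.0/cos12.6° = 2.049 m; N'_2 = 104·cos12.6° − 25·2.049 = 50.3; c'Δl = 15.98; W sinα = 22.7
Slice 3: Δl = 3.2/cos35.6° = 3.936 m; N'_3 = 96·cos35.6° − 5·3.936 = 58.4; c'Δl = 30.70; W sinα = 55.9
Σc'Δl = 65.5 kN/m; ΣN' = 161.4 kN/m; ΣW sinα = 71.0 kN/m
Resisting = 65.5 + 161.4·tan22.3° = 65.5 + 66.2 = 131.7 kN/m
FS = 131.7 / 71.0 = 1.855

FS = 1.85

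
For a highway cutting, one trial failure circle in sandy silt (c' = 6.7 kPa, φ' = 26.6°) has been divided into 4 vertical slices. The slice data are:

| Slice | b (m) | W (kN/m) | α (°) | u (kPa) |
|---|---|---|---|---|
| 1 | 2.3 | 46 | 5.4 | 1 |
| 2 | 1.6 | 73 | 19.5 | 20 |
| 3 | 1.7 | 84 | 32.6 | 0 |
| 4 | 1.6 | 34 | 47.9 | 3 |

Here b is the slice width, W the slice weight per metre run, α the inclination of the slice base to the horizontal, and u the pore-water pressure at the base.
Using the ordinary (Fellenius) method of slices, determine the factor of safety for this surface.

FS = 1.40

Ordinary method of slices: FS = Σ[c'·Δl_i + (W_i cosα_i − u_i·Δl_i)·tanφ'] / Σ W_i sinα_i, with Δl_i = b_i / cosα_i.
Slice 1: Δl = 2.3/cos5.4° = 2.310 m; N'_1 = 46·cos5.4° − 1·2.310 = 43.5; c'Δl = 15.48; W sinα = 4.3
Slice 2: Δl = 1.6/cos19.5° = 1.697 m; N'_2 = 73·cos19.5° − 20·1.697 = 34.9; c'Δl = 11.37; W sinα = 24.4
Slice 3: Δl = 1.7/cos32.6° = 2.018 m; N'_3 = 84·cos32.6° − 0·2.018 = 70.8; c'Δl = 13.52; W sinα = 45.3
Slice 4: Δl = 1.6/cos47.9° = 2.387 m; N'_4 = 34·cos47.9° − 3·2.387 = 15.6; c'Δl = 15.99; W sinα = 25.2
Σc'Δl = 56.4 kN/m; ΣN' = 164.8 kN/m; ΣW sinα = 99.2 kN/m
Resisting = 56.4 + 164.8·tan26.6° = 56.4 + 82.5 = 138.9 kN/m
FS = 138.9 / 99.2 = 1.400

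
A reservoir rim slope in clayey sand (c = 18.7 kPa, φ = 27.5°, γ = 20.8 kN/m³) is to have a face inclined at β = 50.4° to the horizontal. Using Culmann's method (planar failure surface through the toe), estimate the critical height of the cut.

H_c = 31.18 m

Culmann's analysis gives the critical failure plane at α_cr = (β + φ)/2 = (50.4 + 27.5)/2 = 39.0°, and the critical height
H_c = (4c/γ) · sinβ cosφ / [1 − cos(β − φ)]
    = (4·18.7/20.8) · sin50.4°·cos27.5° / [1 − cos(22.9°)]
    = 3.596 · 0.7705·0.8870 / [1 − 0.9212]
    = 3.596 · 0.6835 / 0.0788
    = 31.18 m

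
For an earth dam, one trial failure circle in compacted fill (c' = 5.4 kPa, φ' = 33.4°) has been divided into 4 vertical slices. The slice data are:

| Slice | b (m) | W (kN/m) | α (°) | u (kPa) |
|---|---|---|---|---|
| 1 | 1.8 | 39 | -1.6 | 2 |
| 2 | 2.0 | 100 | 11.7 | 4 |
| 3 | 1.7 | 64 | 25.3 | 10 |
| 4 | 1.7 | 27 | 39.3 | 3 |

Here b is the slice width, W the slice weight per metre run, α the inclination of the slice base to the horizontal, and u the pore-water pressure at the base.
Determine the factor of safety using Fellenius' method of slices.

Ordinary method of slices: FS = Σ[c'·Δl_i + (W_i cosα_i − u_i·Δl_i)·tanφ'] / Σ W_i sinα_i, with Δl_i = b_i / cosα_i.
Slice 1: Δl = 1.8/cos(-1.6°) = 1.801 m; N'_1 = 39·cos(-1.6°) − 2·1.801 = 35.4; c'Δl = 9.72; W sinα = -1.1
Slice 2: Δl = 2.0/cos11.7° = 2.042 m; N'_2 = 100·cos11.7° − 4·2.042 = 89.8; c'Δl = 11.03; W sinα = 20.3
Slice 3: Δl = 1.7/cos25.3° = 1.880 m; N'_3 = 64·cos25.3° − 10·1.880 = 39.1; c'Δl = 10.15; W sinα = 27.4
Slice 4: Δl = 1.7/cos39.3° = 2.197 m; N'_4 = 27·cos39.3° − 3·2.197 = 14.3; c'Δl = 11.86; W sinα = 17.1
Σc'Δl = 42.8 kN/m; ΣN' = 178.5 kN/m; ΣW sinα = 63.6 kN/m
Resisting = 42.8 + 178.5·tan33.4° = 42.8 + 117.7 = 160.5 kN/m
FS = 160.5 / 63.6 = 2.521

FS = 2.52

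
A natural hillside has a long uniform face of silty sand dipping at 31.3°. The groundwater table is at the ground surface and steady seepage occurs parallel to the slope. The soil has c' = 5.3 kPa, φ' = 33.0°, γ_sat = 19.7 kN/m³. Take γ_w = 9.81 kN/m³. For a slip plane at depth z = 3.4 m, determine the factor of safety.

With seepage parallel to the slope and the water table at the surface, the effective normal stress on the slip plane uses the buoyant unit weight γ' = γ_sat − γ_w while the driving shear stress uses γ_sat:
FS = [c' + γ' z cos²β tanφ'] / [γ_sat z sinβ cosβ]
γ' = 19.7 − 9.81 = 9.89 kN/m³
Numerator = 5.3 + 9.89·3.4·cos²31.3°·tan33.0° = 5.3 + 9.89·3.4·0.7301·0.6494 = 21.243 kPa
Denominator = 19.7·3.4·sin31.3°·cos31.3° = 19.7·3.4·0.5195·0.8545 = 29.733 kPa
FS = 21.243 / 29.733 = 0.714

FS = 0.71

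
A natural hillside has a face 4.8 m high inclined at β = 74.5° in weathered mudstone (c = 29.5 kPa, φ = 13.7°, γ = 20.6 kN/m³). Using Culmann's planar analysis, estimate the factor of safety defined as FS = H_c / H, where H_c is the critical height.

H_c = (4c/γ) · sinβ cosφ / [1 − cos(β − φ)]
    = (4·29.5/20.6) · sin74.5°·cos13.7° / [1 − cos60.8°]
    = 5.728 · 0.9362 / 0.5121 = 10.47 m
FS = H_c / H = 10.47 / 4.8 = 2.182

FS = 2.18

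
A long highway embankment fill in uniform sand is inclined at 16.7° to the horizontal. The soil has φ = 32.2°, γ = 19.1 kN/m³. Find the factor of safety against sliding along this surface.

FS = 2.10

For a dry cohesionless infinite slope the factor of safety is FS = tanφ / tanβ.
FS = tan32.2° / tan16.7° = 0.6297 / 0.3000 = 2.099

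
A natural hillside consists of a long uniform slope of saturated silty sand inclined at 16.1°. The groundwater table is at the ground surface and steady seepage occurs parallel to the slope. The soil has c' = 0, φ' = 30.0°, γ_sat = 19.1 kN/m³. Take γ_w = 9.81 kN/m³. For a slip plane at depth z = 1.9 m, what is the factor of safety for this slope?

With seepage parallel to the slope and the water table at the surface, the effective normal stress on the slip plane uses the buoyant unit weight γ' = γ_sat − γ_w while the driving shear stress uses γ_sat:
FS = [c' + γ' z cos²β tanφ'] / [γ_sat z sinβ cosβ]
(For c' = 0 this reduces to FS = (γ'/γ_sat)·tanφ'/tanβ.)
γ' = 19.1 − 9.81 = 9.29 kN/m³
Numerator = 0.0 + 9.29·1.9·cos²16.1°·tan30.0° = 0.0 + 9.29·1.9·0.9231·0.5774 = 9.407 kPa
Denominator = 19.1·1.9·sin16.1°·cos16.1° = 19.1·1.9·0.2773·0.9608 = 9.669 kPa
FS = 9.407 / 9.669 = 0.973

FS = 0.97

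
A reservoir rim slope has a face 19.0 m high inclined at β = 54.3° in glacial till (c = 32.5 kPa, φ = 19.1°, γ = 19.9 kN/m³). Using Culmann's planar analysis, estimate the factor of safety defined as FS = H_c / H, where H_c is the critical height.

H_c = (4c/γ) · sinβ cosφ / [1 − cos(β − φ)]
    = (4·32.5/19.9) · sin54.3°·cos19.1° / [1 − cos35.2°]
    = 6.533 · 0.7674 / 0.1829 = 27.42 m
FS = H_c / H = 27.42 / 19.0 = 1.443

FS = 1.44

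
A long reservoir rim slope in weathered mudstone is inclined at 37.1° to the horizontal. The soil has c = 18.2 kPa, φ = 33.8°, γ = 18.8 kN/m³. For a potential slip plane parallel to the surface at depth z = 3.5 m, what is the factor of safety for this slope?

For an infinite slope with a slip plane parallel to the surface (no pore pressure): FS = [c + γz cos²β tanφ] / [γz sinβ cosβ].
γz = 18.8·3.5 = 65.80 kN/m²
Numerator = 18.2 + 65.80·cos²37.1°·tan33.8° = 18.2 + 65.80·0.6361·0.6694 = 46.222 kPa
Denominator = 65.80·sin37.1°·cos37.1° = 65.80·0.6032·0.7976 = 31.657 kPa
FS = 46.222 / 31.657 = 1.460

FS = 1.46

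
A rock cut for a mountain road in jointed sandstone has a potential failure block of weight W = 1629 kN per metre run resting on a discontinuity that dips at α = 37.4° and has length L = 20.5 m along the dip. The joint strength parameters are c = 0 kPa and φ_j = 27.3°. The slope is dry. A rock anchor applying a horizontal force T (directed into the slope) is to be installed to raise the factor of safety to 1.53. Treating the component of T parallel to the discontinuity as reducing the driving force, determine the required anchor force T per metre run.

T = 553 kN/m

Resolving forces along and normal to the sliding plane, with the horizontal anchor force T adding T·sinα to the effective normal force and T·cosα acting up the plane against the driving force:
FS = [cL + (W cosα + T sinα) tanφ_j] / [W sinα − T cosα]
Without the anchor: N' = 1294.1 kN/m, driving T_d = 989.4 kN/m, resisting R = 0·20.5 + 1294.1·tan27.3° = 667.9 kN/m, FS = 0.68.
Setting FS = 1.53 and solving for T:
1.53·(989.4 − T cos37.4°) = 667.9 + T sin37.4°·tan27.3°
T·(sin37.4°·tan27.3° + 1.53·cos37.4°) = 1.53·989.4 − 667.9
T·(0.6074·0.5161 + 1.53·0.7944) = 1513.8 − 667.9 = 845.9
T·1.5289 = 845.9
T = 553.2 kN/m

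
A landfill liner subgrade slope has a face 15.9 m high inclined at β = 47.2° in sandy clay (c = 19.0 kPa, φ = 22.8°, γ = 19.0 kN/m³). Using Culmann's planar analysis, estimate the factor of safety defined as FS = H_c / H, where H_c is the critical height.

H_c = (4c/γ) · sinβ cosφ / [1 − cos(β − φ)]
    = (4·19.0/19.0) · sin47.2°·cos22.8° / [1 − cos24.4°]
    = 4.000 · 0.6764 / 0.0893 = 30.29 m
FS = H_c / H = 30.29 / 15.9 = 1.905

FS = 1.91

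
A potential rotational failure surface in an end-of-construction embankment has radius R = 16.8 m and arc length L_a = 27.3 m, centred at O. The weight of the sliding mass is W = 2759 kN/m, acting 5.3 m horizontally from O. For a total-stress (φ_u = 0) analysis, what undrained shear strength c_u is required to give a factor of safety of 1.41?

FS = c_u·L_a·R / (W·d), so c_u = FS·W·d / (L_a·R).
c_u = 1.41·2759·5.3 / (27.30·16.8) = 20618.0 / 458.64 = 44.95 kPa

c_u = 45.0 kPa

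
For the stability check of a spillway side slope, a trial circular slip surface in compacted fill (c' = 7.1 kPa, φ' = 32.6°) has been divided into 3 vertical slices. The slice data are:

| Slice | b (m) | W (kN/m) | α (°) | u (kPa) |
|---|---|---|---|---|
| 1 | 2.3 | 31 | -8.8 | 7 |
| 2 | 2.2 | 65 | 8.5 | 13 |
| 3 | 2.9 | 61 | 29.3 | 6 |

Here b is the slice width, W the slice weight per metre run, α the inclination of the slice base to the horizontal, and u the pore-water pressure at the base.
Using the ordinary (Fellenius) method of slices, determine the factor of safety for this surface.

Ordinary method of slices: FS = Σ[c'·Δl_i + (W_i cosα_i − u_i·Δl_i)·tanφ'] / Σ W_i sinα_i, with Δl_i = b_i / cosα_i.
Slice 1: Δl = 2.3/cos(-8.8°) = 2.327 m; N'_1 = 31·cos(-8.8°) − 7·2.327 = 14.3; c'Δl = 16.52; W sinα = -4.7
Slice 2: Δl = 2.2/cos8.5° = 2.224 m; N'_2 = 65·cos8.5° − 13·2.224 = 35.4; c'Δl = 15.79; W sinα = 9.6
Slice 3: Δl = 2.9/cos29.3° = 3.325 m; N'_3 = 61·cos29.3° − 6·3.325 = 33.2; c'Δl = 23.61; W sinα = 29.9
Σc'Δl = 55.9 kN/m; ΣN' = 83.0 kN/m; ΣW sinα = 34.7 kN/m
Resisting = 55.9 + 83.0·tan32.6° = 55.9 + 53.1 = 109.0 kN/m
FS = 109.0 / 34.7 = 3.139

FS = 3.14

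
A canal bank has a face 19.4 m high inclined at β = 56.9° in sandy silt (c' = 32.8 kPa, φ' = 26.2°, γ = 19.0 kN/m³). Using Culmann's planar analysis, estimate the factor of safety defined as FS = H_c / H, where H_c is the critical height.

H_c = (4c'/γ) · sinβ cosφ' / [1 − cos(β − φ')]
    = (4·32.8/19.0) · sin56.9°·cos26.2° / [1 − cos30.7°]
    = 6.905 · 0.7517 / 0.1401 = 37.03 m
FS = H_c / H = 37.03 / 19.4 = 1.909

FS = 1.91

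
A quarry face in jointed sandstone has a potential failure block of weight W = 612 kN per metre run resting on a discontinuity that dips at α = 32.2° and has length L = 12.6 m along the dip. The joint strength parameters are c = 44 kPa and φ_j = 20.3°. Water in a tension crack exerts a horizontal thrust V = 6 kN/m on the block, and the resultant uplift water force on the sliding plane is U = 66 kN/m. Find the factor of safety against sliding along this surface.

Resolving the block weight along and normal to the plane and applying the Mohr–Coulomb strength on the joint:
N' = W cosα − U − V sinα = 612·cos32.2° − 66 − 6·sin32.2° = 448.7 kN/m
Driving force T = W sinα + V cosα = 612·sin32.2° + 6·cos32.2° = 331.2 kN/m
Resisting force R = c·L + N'·tanφ_j = 44·12.6 + 448.7·tan20.3° = 554.4 + 166.0 = 720.4 kN/m
FS = R / T = 720.4 / 331.2 = 2.175

FS = 2.18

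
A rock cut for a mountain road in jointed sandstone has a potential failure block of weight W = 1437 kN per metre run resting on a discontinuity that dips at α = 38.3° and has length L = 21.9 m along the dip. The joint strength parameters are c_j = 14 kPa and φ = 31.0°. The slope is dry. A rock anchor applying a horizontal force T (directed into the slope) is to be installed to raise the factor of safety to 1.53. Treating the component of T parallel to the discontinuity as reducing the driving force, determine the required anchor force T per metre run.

T = 241 kN/m

Resolving forces along and normal to the sliding plane, with the horizontal anchor force T adding T·sinα to the effective normal force and T·cosα acting up the plane against the driving force:
FS = [c_jL + (W cosα + T sinα) tanφ] / [W sinα − T cosα]
Without the anchor: N' = 1127.7 kN/m, driving T_d = 890.6 kN/m, resisting R = 14·21.9 + 1127.7·tan31.0° = 984.2 kN/m, FS = 1.11.
Setting FS = 1.53 and solving for T:
1.53·(890.6 − T cos38.3°) = 984.2 + T sin38.3°·tan31.0°
T·(sin38.3°·tan31.0° + 1.53·cos38.3°) = 1.53·890.6 − 984.2
T·(0.6198·0.6009 + 1.53·0.7848) = 1362.7 − 984.2 = 378.4
T·1.5731 = 378.4
T = 240.6 kN/m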